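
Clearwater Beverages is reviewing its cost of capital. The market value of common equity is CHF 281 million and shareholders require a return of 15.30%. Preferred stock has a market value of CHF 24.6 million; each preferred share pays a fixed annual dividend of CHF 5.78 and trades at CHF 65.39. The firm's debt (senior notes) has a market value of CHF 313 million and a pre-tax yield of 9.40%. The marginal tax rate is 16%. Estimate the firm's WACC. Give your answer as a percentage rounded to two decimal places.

11.30%

Cost of preferred: Rp = 5.78 / 65.39 = 8.8393%.
Total capital V = 281 + 24.6 + 313 = 618.6.
Equity: weight = 281/618.6 = 0.4543; cost = 15.3%.
Preferred: weight = 24.6/618.6 = 0.0398; cost = 8.8393%.
Senior notes: weight = 313/618.6 = 0.5060; after-tax cost = 9.4% × (1 − 16%) = 7.8960%.
WACC = 0.4543 × 15.3000% + 0.0398 × 8.8393% + 0.5060 × 7.8960% = 11.2968%.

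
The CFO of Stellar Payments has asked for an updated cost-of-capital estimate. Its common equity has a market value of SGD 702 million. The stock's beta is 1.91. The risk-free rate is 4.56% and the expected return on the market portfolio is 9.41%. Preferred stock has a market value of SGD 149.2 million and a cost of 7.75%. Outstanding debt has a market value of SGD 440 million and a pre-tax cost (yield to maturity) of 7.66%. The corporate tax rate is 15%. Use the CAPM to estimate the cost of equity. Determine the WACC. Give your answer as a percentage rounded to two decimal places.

Market risk premium = 9.41% − 4.56% = 4.85%.
Cost of equity via CAPM: Re = 4.56% + 1.91 × 4.85% = 13.8235%.
Total capital V = 702 + 149.2 + 440 = 1291.2.
Equity: weight = 702/1291.2 = 0.5437; cost = 13.8235%.
Preferred: weight = 149.2/1291.2 = 0.1156; cost = 7.75%.
Debt: weight = 440/1291.2 = 0.3408; after-tax cost = 7.66% × (1 − 15%) = 6.5110%.
WACC = 0.5437 × 13.8235% + 0.1156 × 7.7500% + 0.3408 × 6.5110% = 10.6298%.

10.63%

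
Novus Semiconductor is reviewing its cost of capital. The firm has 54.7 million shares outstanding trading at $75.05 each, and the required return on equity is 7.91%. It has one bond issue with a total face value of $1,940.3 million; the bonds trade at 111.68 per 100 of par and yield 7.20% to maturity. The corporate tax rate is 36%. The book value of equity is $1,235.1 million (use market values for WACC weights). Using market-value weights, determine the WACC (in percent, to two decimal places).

Market value of equity E = 75.05 × 54.7m = 4105.235m. Market value of debt D = 1940.3m × 111.68/100 = 2166.92704m.
Total capital V = 4105.235 + 2166.92704 = 6272.16204.
Equity: weight = 4105.235/6272.16204 = 0.6545; cost = 7.91%.
Bonds outstanding: weight = 2166.92704/6272.16204 = 0.3455; after-tax cost = 7.2% × (1 − 36%) = 4.6080%.
WACC = 0.6545 × 7.9100% + 0.3455 × 4.6080% = 6.7692%.

6.77%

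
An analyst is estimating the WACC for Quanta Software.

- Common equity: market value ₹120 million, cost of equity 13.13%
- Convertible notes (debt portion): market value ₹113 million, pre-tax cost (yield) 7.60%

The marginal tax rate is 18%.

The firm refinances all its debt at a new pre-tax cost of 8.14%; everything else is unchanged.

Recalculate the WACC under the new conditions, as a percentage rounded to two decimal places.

10.00%

After the change:
Total capital V = 120 + 113 = 233.
Equity: weight = 120/233 = 0.5150; cost = 13.13%.
Convertible notes (debt portion): weight = 113/233 = 0.4850; after-tax cost = 8.14% × (1 − 18%) = 6.6748%.
WACC = 0.5150 × 13.1300% + 0.4850 × 6.6748% = 9.9994%.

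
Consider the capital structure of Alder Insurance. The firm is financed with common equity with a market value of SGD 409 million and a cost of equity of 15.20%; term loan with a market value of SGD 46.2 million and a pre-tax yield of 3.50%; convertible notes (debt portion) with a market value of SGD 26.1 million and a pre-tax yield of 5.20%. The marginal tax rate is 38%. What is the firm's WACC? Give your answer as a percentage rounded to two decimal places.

Total capital V = 409 + 46.2 + 26.1 = 481.3.
Equity: weight = 409/481.3 = 0.8498; cost = 15.2%.
Term loan: weight = 46.2/481.3 = 0.0960; after-tax cost = 3.5% × (1 − 38%) = 2.1700%.
Convertible notes (debt portion): weight = 26.1/481.3 = 0.0542; after-tax cost = 5.2% × (1 − 38%) = 3.2240%.
WACC = 0.8498 × 15.2000% + 0.0960 × 2.1700% + 0.0542 × 3.2240% = 13.2998%.

13.30%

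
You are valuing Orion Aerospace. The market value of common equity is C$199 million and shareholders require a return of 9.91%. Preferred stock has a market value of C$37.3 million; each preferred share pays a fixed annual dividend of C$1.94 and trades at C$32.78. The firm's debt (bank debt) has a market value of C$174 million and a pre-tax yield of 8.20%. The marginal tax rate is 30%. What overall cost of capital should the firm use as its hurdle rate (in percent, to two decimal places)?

7.78%

Cost of preferred: Rp = 1.94 / 32.78 = 5.9182%.
Total capital V = 199 + 37.3 + 174 = 410.3.
Equity: weight = 199/410.3 = 0.4850; cost = 9.91%.
Preferred: weight = 37.3/410.3 = 0.0909; cost = 5.9182%.
Bank debt: weight = 174/410.3 = 0.4241; after-tax cost = 8.2% × (1 − 30%) = 5.7400%.
WACC = 0.4850 × 9.9100% + 0.0909 × 5.9182% + 0.4241 × 5.7400% = 7.7787%.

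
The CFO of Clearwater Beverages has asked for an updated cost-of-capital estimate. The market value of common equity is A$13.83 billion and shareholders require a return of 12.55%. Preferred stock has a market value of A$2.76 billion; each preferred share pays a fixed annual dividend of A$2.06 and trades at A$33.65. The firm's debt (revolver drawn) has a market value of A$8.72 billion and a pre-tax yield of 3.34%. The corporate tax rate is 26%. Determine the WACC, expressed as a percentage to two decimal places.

8.38%

Cost of preferred: Rp = 2.06 / 33.65 = 6.1218%.
Total capital V = 13.83 + 2.76 + 8.72 = 25.31.
Equity: weight = 13.83/25.31 = 0.5464; cost = 12.55%.
Preferred: weight = 2.76/25.31 = 0.1090; cost = 6.1218%.
Revolver drawn: weight = 8.72/25.31 = 0.3445; after-tax cost = 3.34% × (1 − 26%) = 2.4716%.
WACC = 0.5464 × 12.5500% + 0.1090 × 6.1218% + 0.3445 × 2.4716% = 8.3767%.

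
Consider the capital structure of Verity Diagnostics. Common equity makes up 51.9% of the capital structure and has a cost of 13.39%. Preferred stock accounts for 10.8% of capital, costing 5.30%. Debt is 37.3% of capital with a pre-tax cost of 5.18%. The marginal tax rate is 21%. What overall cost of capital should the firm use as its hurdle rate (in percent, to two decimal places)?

After-tax cost of debt = 5.18% × (1 − 21%) = 4.0922%.
WACC = 0.519 × 13.3900% + 0.108 × 5.3000% + 0.373 × 4.0922% = 9.0482%.

9.05%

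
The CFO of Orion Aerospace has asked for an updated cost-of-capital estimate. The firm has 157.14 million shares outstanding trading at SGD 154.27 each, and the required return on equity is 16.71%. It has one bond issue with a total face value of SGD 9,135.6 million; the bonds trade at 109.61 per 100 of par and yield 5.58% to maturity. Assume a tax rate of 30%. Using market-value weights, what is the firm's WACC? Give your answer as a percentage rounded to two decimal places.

12.97%

Market value of equity E = 154.27 × 157.14m = 24241.9878m. Market value of debt D = 9135.6m × 109.61/100 = 10013.53116m.
Total capital V = 24241.9878 + 10013.53116 = 34255.51896.
Equity: weight = 24241.9878/34255.51896 = 0.7077; cost = 16.71%.
Bonds outstanding: weight = 10013.53116/34255.51896 = 0.2923; after-tax cost = 5.58% × (1 − 30%) = 3.9060%.
WACC = 0.7077 × 16.7100% + 0.2923 × 3.9060% = 12.9672%.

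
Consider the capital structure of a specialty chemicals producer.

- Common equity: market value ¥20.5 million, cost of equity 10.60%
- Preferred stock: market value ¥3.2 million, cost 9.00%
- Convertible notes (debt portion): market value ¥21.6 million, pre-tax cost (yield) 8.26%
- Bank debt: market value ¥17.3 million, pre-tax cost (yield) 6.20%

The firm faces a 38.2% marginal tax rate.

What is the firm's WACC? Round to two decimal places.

Total capital V = 20.5 + 3.2 + 21.6 + 17.3 = 62.6.
Equity: weight = 20.5/62.6 = 0.3275; cost = 10.6%.
Preferred: weight = 3.2/62.6 = 0.0511; cost = 9%.
Convertible notes (debt portion): weight = 21.6/62.6 = 0.3450; after-tax cost = 8.26% × (1 − 38.2%) = 5.1047%.
Bank debt: weight = 17.3/62.6 = 0.2764; after-tax cost = 6.2% × (1 − 38.2%) = 3.8316%.
WACC = 0.3275 × 10.6000% + 0.0511 × 9.0000% + 0.3450 × 5.1047% + 0.2764 × 3.8316% = 6.7516%.

6.75%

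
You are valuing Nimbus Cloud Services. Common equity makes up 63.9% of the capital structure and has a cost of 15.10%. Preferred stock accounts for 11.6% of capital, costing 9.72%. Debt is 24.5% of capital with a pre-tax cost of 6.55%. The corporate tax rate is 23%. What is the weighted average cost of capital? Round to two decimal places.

12.01%

After-tax cost of debt = 6.55% × (1 − 23%) = 5.0435%.
WACC = 0.639 × 15.1000% + 0.116 × 9.7200% + 0.245 × 5.0435% = 12.0121%.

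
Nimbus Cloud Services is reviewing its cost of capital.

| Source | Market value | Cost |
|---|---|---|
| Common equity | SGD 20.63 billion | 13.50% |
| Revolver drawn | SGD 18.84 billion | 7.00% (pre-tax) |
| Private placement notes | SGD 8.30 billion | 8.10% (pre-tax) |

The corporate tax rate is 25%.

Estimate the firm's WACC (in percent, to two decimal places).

Total capital V = 20.63 + 18.84 + 8.3 = 47.77.
Equity: weight = 20.63/47.77 = 0.4319; cost = 13.5%.
Revolver drawn: weight = 18.84/47.77 = 0.3944; after-tax cost = 7% × (1 − 25%) = 5.2500%.
Private placement notes: weight = 8.3/47.77 = 0.1737; after-tax cost = 8.1% × (1 − 25%) = 6.0750%.
WACC = 0.4319 × 13.5000% + 0.3944 × 5.2500% + 0.1737 × 6.0750% = 8.9562%.

8.96%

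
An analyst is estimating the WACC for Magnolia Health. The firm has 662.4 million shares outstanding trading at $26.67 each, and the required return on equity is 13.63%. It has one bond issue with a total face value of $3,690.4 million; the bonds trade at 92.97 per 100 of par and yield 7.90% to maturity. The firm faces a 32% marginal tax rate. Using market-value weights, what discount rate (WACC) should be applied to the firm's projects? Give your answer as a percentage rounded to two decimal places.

Market value of equity E = 26.67 × 662.4m = 17666.208m. Market value of debt D = 3690.4m × 92.97/100 = 3430.96488m.
Total capital V = 17666.208 + 3430.96488 = 21097.17288.
Equity: weight = 17666.208/21097.17288 = 0.8374; cost = 13.63%.
Bonds outstanding: weight = 3430.96488/21097.17288 = 0.1626; after-tax cost = 7.9% × (1 − 32%) = 5.3720%.
WACC = 0.8374 × 13.6300% + 0.1626 × 5.3720% = 12.2870%.

12.29%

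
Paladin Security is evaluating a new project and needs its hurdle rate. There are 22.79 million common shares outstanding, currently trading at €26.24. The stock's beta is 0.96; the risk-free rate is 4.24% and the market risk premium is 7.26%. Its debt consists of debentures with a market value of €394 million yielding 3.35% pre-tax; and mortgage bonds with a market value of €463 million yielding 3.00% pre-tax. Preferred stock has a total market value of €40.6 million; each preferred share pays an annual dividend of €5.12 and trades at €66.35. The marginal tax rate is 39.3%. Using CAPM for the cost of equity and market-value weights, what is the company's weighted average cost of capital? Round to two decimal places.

5.79%

Cost of equity via CAPM: Re = 4.24% + 0.96 × 7.26% = 11.2096%.
Cost of preferred: Rp = 5.12 / 66.35 = 7.7167%.
Market value of equity E = 26.24 × 22.79m = 598.0096m.
Total capital V = 598.0096 + 40.6 + 394 + 463 = 1495.6096.
Equity: weight = 598.0096/1495.6096 = 0.3998; cost = 11.2096%.
Preferred: weight = 40.6/1495.6096 = 0.0271; cost = 7.7167%.
Debentures: weight = 394/1495.6096 = 0.2634; after-tax cost = 3.35% × (1 − 39.3%) = 2.0335%.
Mortgage bonds: weight = 463/1495.6096 = 0.3096; after-tax cost = 3% × (1 − 39.3%) = 1.8210%.
WACC = 0.3998 × 11.2096% + 0.0271 × 7.7167% + 0.2634 × 2.0335% + 0.3096 × 1.8210% = 5.7910%.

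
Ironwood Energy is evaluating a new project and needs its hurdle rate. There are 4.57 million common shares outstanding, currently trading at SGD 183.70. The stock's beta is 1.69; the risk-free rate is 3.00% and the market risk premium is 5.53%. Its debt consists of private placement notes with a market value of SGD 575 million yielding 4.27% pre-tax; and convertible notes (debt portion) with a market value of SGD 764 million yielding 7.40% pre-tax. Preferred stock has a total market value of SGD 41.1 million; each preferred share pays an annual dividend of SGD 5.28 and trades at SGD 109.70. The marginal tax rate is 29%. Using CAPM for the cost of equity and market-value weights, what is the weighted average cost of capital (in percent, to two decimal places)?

Cost of equity via CAPM: Re = 3.0% + 1.69 × 5.53% = 12.3457%.
Cost of preferred: Rp = 5.28 / 109.7 = 4.8131%.
Market value of equity E = 183.7 × 4.57m = 839.509m.
Total capital V = 839.509 + 41.1 + 575 + 764 = 2219.609.
Equity: weight = 839.509/2219.609 = 0.3782; cost = 12.3457%.
Preferred: weight = 41.1/2219.609 = 0.0185; cost = 4.8131%.
Private placement notes: weight = 575/2219.609 = 0.2591; after-tax cost = 4.27% × (1 − 29%) = 3.0317%.
Convertible notes (debt portion): weight = 764/2219.609 = 0.3442; after-tax cost = 7.4% × (1 − 29%) = 5.2540%.
WACC = 0.3782 × 12.3457% + 0.0185 × 4.8131% + 0.2591 × 3.0317% + 0.3442 × 5.2540% = 7.3524%.

7.35%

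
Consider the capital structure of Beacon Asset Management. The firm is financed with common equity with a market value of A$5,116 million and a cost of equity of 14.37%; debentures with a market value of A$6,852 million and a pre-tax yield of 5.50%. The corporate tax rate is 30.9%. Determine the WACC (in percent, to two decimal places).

8.32%

Total capital V = 5116 + 6852 = 11968.
Equity: weight = 5116/11968 = 0.4275; cost = 14.37%.
Debentures: weight = 6852/11968 = 0.5725; after-tax cost = 5.5% × (1 − 30.9%) = 3.8005%.
WACC = 0.4275 × 14.3700% + 0.5725 × 3.8005% = 8.3187%.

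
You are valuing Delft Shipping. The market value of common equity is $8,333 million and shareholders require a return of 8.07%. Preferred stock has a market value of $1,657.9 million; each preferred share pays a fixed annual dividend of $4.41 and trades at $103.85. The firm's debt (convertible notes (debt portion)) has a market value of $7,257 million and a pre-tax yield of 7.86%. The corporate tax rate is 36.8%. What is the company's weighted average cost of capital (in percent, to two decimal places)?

Cost of preferred: Rp = 4.41 / 103.85 = 4.2465%.
Total capital V = 8333 + 1657.9 + 7257 = 17247.9.
Equity: weight = 8333/17247.9 = 0.4831; cost = 8.07%.
Preferred: weight = 1657.9/17247.9 = 0.0961; cost = 4.2465%.
Convertible notes (debt portion): weight = 7257/17247.9 = 0.4207; after-tax cost = 7.86% × (1 − 36.8%) = 4.9675%.
WACC = 0.4831 × 8.0700% + 0.0961 × 4.2465% + 0.4207 × 4.9675% = 6.3971%.

6.40%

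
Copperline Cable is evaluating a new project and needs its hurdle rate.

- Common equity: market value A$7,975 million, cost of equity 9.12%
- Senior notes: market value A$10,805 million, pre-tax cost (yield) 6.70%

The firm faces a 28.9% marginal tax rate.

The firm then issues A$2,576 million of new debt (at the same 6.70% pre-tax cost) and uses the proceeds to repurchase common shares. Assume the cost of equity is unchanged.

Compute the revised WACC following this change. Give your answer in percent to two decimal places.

After the change:
Total capital V = 5399 + 13381 = 18780.
Equity: weight = 5399/18780 = 0.2875; cost = 9.12%.
Senior notes: weight = 13381/18780 = 0.7125; after-tax cost = 6.7% × (1 − 28.9%) = 4.7637%.
WACC = 0.2875 × 9.1200% + 0.7125 × 4.7637% = 6.0161%.

6.02%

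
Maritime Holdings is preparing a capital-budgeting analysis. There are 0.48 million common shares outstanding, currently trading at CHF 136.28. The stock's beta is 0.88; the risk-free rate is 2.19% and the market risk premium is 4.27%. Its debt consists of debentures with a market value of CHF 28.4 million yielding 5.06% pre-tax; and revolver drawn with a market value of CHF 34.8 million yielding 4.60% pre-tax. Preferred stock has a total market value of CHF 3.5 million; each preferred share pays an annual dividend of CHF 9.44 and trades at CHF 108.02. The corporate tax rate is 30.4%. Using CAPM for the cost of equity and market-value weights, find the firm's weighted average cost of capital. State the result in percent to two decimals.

Cost of equity via CAPM: Re = 2.19% + 0.88 × 4.27% = 5.9476%.
Cost of preferred: Rp = 9.44 / 108.02 = 8.7391%.
Market value of equity E = 136.28 × 0.48m = 65.4144m.
Total capital V = 65.4144 + 3.5 + 28.4 + 34.8 = 132.1144.
Equity: weight = 65.4144/132.1144 = 0.4951; cost = 5.9476%.
Preferred: weight = 3.5/132.1144 = 0.0265; cost = 8.7391%.
Debentures: weight = 28.4/132.1144 = 0.2150; after-tax cost = 5.06% × (1 − 30.4%) = 3.5218%.
Revolver drawn: weight = 34.8/132.1144 = 0.2634; after-tax cost = 4.6% × (1 − 30.4%) = 3.2016%.
WACC = 0.4951 × 5.9476% + 0.0265 × 8.7391% + 0.2150 × 3.5218% + 0.2634 × 3.2016% = 4.7768%.

4.78%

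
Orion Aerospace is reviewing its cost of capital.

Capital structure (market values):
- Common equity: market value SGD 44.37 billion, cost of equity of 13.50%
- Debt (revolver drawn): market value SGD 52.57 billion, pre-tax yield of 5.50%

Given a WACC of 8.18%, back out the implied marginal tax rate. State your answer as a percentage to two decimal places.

Total capital V = 44.37 + 52.57 = 96.94.
Equity weight = 44.37/96.94 = 0.4577.
Revolver drawn weight = 52.57/96.94 = 0.5423.
Equity contribution = 0.4577 × 13.5% = 6.1790%.
Debt contribution must be 8.18% − 6.1790% = 2.0010%.
0.5423 × 5.5% × (1 − T) = 2.0010%  ⇒  (1 − T) = 0.6709.
T = 32.9122%.

32.91%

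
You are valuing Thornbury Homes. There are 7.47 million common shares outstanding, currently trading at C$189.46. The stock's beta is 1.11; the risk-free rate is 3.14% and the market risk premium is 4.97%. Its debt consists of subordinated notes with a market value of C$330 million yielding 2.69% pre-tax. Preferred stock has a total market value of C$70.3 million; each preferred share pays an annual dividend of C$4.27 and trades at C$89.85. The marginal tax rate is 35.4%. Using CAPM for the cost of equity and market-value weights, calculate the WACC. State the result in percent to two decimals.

Cost of equity via CAPM: Re = 3.14% + 1.11 × 4.97% = 8.6567%.
Cost of preferred: Rp = 4.27 / 89.85 = 4.7524%.
Market value of equity E = 189.46 × 7.47m = 1415.2662m.
Total capital V = 1415.2662 + 70.3 + 330 = 1815.5662.
Equity: weight = 1415.2662/1815.5662 = 0.7795; cost = 8.6567%.
Preferred: weight = 70.3/1815.5662 = 0.0387; cost = 4.7524%.
Subordinated notes: weight = 330/1815.5662 = 0.1818; after-tax cost = 2.69% × (1 − 35.4%) = 1.7377%.
WACC = 0.7795 × 8.6567% + 0.0387 × 4.7524% + 0.1818 × 1.7377% = 7.2479%.

7.25%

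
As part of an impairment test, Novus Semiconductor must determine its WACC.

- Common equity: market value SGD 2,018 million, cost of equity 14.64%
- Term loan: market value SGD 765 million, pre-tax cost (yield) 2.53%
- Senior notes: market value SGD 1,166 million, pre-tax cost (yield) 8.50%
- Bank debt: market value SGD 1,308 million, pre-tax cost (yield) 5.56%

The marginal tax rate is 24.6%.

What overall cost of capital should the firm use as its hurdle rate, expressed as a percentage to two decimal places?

Total capital V = 2018 + 765 + 1166 + 1308 = 5257.
Equity: weight = 2018/5257 = 0.3839; cost = 14.64%.
Term loan: weight = 765/5257 = 0.1455; after-tax cost = 2.53% × (1 − 24.6%) = 1.9076%.
Senior notes: weight = 1166/5257 = 0.2218; after-tax cost = 8.5% × (1 − 24.6%) = 6.4090%.
Bank debt: weight = 1308/5257 = 0.2488; after-tax cost = 5.56% × (1 − 24.6%) = 4.1922%.
WACC = 0.3839 × 14.6400% + 0.1455 × 1.9076% + 0.2218 × 6.4090% + 0.2488 × 4.1922% = 8.3620%.

8.36%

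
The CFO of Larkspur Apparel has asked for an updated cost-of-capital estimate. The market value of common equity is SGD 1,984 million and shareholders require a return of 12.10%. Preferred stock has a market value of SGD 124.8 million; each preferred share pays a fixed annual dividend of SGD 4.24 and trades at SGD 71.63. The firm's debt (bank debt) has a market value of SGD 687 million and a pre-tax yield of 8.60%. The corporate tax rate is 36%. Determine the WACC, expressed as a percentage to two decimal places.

Cost of preferred: Rp = 4.24 / 71.63 = 5.9193%.
Total capital V = 1984 + 124.8 + 687 = 2795.8.
Equity: weight = 1984/2795.8 = 0.7096; cost = 12.1%.
Preferred: weight = 124.8/2795.8 = 0.0446; cost = 5.9193%.
Bank debt: weight = 687/2795.8 = 0.2457; after-tax cost = 8.6% × (1 − 36%) = 5.5040%.
WACC = 0.7096 × 12.1000% + 0.0446 × 5.9193% + 0.2457 × 5.5040% = 10.2033%.

10.20%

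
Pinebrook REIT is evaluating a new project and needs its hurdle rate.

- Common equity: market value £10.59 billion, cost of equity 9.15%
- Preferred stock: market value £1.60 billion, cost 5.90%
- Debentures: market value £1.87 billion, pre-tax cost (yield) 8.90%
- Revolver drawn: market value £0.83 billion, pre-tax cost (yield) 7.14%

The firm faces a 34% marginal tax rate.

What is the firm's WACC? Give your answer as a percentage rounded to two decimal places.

8.14%

Total capital V = 10.59 + 1.6 + 1.87 + 0.83 = 14.89.
Equity: weight = 10.59/14.89 = 0.7112; cost = 9.15%.
Preferred: weight = 1.6/14.89 = 0.1075; cost = 5.9%.
Debentures: weight = 1.87/14.89 = 0.1256; after-tax cost = 8.9% × (1 − 34%) = 5.8740%.
Revolver drawn: weight = 0.83/14.89 = 0.0557; after-tax cost = 7.14% × (1 − 34%) = 4.7124%.
WACC = 0.7112 × 9.1500% + 0.1075 × 5.9000% + 0.1256 × 5.8740% + 0.0557 × 4.7124% = 8.1420%.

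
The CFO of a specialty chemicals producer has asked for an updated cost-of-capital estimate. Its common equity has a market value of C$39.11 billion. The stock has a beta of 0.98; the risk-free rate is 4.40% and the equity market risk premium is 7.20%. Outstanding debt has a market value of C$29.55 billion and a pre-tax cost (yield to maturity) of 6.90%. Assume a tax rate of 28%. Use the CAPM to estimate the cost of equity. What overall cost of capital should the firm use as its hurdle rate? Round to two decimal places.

8.66%

Cost of equity via CAPM: Re = 4.4% + 0.98 × 7.2% = 11.4560%.
Total capital V = 39.11 + 29.55 = 68.66.
Equity: weight = 39.11/68.66 = 0.5696; cost = 11.456%.
Debt: weight = 29.55/68.66 = 0.4304; after-tax cost = 6.9% × (1 − 28%) = 4.9680%.
WACC = 0.5696 × 11.4560% + 0.4304 × 4.9680% = 8.6637%.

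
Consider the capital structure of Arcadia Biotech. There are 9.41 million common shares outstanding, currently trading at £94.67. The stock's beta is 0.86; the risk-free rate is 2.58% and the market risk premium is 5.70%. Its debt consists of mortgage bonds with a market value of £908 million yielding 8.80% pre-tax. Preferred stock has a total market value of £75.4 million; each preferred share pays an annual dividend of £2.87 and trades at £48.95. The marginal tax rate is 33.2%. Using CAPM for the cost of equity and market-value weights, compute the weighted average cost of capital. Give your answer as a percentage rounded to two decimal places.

6.64%

Cost of equity via CAPM: Re = 2.58% + 0.86 × 5.7% = 7.4820%.
Cost of preferred: Rp = 2.87 / 48.95 = 5.8631%.
Market value of equity E = 94.67 × 9.41m = 890.8447m.
Total capital V = 890.8447 + 75.4 + 908 = 1874.2447.
Equity: weight = 890.8447/1874.2447 = 0.4753; cost = 7.482%.
Preferred: weight = 75.4/1874.2447 = 0.0402; cost = 5.8631%.
Mortgage bonds: weight = 908/1874.2447 = 0.4845; after-tax cost = 8.8% × (1 − 33.2%) = 5.8784%.
WACC = 0.4753 × 7.4820% + 0.0402 × 5.8631% + 0.4845 × 5.8784% = 6.6400%.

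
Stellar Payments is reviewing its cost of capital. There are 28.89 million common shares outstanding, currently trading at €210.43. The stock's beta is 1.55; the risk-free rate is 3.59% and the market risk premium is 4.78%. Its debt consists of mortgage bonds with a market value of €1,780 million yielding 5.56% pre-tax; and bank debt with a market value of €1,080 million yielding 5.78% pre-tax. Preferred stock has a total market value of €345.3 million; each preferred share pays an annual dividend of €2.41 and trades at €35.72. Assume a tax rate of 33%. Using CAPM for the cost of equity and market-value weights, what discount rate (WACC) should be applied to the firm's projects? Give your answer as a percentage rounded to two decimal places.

8.62%

Cost of equity via CAPM: Re = 3.59% + 1.55 × 4.78% = 10.9990%.
Cost of preferred: Rp = 2.41 / 35.72 = 6.7469%.
Market value of equity E = 210.43 × 28.89m = 6079.3227m.
Total capital V = 6079.3227 + 345.3 + 1780 + 1080 = 9284.6227.
Equity: weight = 6079.3227/9284.6227 = 0.6548; cost = 10.999%.
Preferred: weight = 345.3/9284.6227 = 0.0372; cost = 6.7469%.
Mortgage bonds: weight = 1780/9284.6227 = 0.1917; after-tax cost = 5.56% × (1 − 33%) = 3.7252%.
Bank debt: weight = 1080/9284.6227 = 0.1163; after-tax cost = 5.78% × (1 − 33%) = 3.8726%.
WACC = 0.6548 × 10.9990% + 0.0372 × 6.7469% + 0.1917 × 3.7252% + 0.1163 × 3.8726% = 8.6174%.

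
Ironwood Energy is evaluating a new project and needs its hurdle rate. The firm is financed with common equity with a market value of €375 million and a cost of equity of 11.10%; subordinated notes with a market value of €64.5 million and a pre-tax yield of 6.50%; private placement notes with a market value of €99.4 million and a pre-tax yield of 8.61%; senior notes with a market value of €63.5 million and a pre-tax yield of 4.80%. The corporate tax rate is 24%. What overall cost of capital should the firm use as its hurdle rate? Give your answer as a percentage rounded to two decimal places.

8.90%

Total capital V = 375 + 64.5 + 99.4 + 63.5 = 602.4.
Equity: weight = 375/602.4 = 0.6225; cost = 11.1%.
Subordinated notes: weight = 64.5/602.4 = 0.1071; after-tax cost = 6.5% × (1 − 24%) = 4.9400%.
Private placement notes: weight = 99.4/602.4 = 0.1650; after-tax cost = 8.61% × (1 − 24%) = 6.5436%.
Senior notes: weight = 63.5/602.4 = 0.1054; after-tax cost = 4.8% × (1 − 24%) = 3.6480%.
WACC = 0.6225 × 11.1000% + 0.1071 × 4.9400% + 0.1650 × 6.5436% + 0.1054 × 3.6480% = 8.9031%.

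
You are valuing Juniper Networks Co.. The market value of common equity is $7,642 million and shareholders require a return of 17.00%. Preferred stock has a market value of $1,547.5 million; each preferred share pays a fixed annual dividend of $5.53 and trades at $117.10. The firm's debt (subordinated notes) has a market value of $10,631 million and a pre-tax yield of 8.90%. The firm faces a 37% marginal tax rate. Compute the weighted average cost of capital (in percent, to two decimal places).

9.93%

Cost of preferred: Rp = 5.53 / 117.1 = 4.7225%.
Total capital V = 7642 + 1547.5 + 10631 = 19820.5.
Equity: weight = 7642/19820.5 = 0.3856; cost = 17%.
Preferred: weight = 1547.5/19820.5 = 0.0781; cost = 4.7225%.
Subordinated notes: weight = 10631/19820.5 = 0.5364; after-tax cost = 8.9% × (1 − 37%) = 5.6070%.
WACC = 0.3856 × 17.0000% + 0.0781 × 4.7225% + 0.5364 × 5.6070% = 9.9306%.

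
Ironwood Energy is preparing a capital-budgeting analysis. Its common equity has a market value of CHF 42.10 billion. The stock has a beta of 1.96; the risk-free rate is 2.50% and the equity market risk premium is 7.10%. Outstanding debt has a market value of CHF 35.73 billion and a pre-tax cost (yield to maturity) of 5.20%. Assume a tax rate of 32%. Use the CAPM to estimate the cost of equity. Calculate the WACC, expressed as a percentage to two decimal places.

Cost of equity via CAPM: Re = 2.5% + 1.96 × 7.1% = 16.4160%.
Total capital V = 42.1 + 35.73 = 77.83.
Equity: weight = 42.1/77.83 = 0.5409; cost = 16.416%.
Debt: weight = 35.73/77.83 = 0.4591; after-tax cost = 5.2% × (1 − 32%) = 3.5360%.
WACC = 0.5409 × 16.4160% + 0.4591 × 3.5360% = 10.5031%.

10.50%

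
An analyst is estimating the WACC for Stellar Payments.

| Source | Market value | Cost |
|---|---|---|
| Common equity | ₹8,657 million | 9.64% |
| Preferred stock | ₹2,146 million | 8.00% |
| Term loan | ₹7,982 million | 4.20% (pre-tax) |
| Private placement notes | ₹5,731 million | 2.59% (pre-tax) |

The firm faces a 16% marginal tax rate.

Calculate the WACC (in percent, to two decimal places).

5.76%

Total capital V = 8657 + 2146 + 7982 + 5731 = 24516.
Equity: weight = 8657/24516 = 0.3531; cost = 9.64%.
Preferred: weight = 2146/24516 = 0.0875; cost = 8%.
Term loan: weight = 7982/24516 = 0.3256; after-tax cost = 4.2% × (1 − 16%) = 3.5280%.
Private placement notes: weight = 5731/24516 = 0.2338; after-tax cost = 2.59% × (1 − 16%) = 2.1756%.
WACC = 0.3531 × 9.6400% + 0.0875 × 8.0000% + 0.3256 × 3.5280% + 0.2338 × 2.1756% = 5.7616%.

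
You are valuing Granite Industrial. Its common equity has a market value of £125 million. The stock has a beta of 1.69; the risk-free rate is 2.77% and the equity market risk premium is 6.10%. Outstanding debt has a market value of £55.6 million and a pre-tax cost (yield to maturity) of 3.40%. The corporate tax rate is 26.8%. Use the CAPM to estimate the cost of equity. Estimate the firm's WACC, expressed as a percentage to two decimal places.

Cost of equity via CAPM: Re = 2.77% + 1.69 × 6.1% = 13.0790%.
Total capital V = 125 + 55.6 = 180.6.
Equity: weight = 125/180.6 = 0.6921; cost = 13.079%.
Debt: weight = 55.6/180.6 = 0.3079; after-tax cost = 3.4% × (1 − 26.8%) = 2.4888%.
WACC = 0.6921 × 13.0790% + 0.3079 × 2.4888% = 9.8187%.

9.82%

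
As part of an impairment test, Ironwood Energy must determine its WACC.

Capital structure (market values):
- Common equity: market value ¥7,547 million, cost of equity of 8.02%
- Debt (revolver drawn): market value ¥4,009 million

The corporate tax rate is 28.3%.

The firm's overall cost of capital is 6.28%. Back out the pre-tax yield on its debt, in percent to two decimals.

Total capital V = 7547 + 4009 = 11556.
Equity weight = 7547/11556 = 0.6531.
Revolver drawn weight = 4009/11556 = 0.3469.
Equity contribution = 0.6531 × 8.02% = 5.2377%.
Remaining for debt = 6.28% − 5.2377% = 1.0423%.
Rd × (1 − 28.3%) × 0.3469 = 1.0423%  ⇒  Rd = 4.1903%.

4.19%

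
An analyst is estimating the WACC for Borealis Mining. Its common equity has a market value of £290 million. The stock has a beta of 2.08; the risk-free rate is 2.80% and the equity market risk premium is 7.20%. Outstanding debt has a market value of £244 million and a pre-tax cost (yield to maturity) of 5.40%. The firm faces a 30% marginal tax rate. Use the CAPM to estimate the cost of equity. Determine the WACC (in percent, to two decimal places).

Cost of equity via CAPM: Re = 2.8% + 2.08 × 7.2% = 17.7760%.
Total capital V = 290 + 244 = 534.
Equity: weight = 290/534 = 0.5431; cost = 17.776%.
Debt: weight = 244/534 = 0.4569; after-tax cost = 5.4% × (1 − 30%) = 3.7800%.
WACC = 0.5431 × 17.7760% + 0.4569 × 3.7800% = 11.3808%.

11.38%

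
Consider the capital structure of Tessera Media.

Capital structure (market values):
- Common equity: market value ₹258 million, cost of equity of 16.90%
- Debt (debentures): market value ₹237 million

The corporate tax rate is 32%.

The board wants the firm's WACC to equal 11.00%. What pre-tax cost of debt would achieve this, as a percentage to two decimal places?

6.73%

Total capital V = 258 + 237 = 495.
Equity weight = 258/495 = 0.5212.
Debentures weight = 237/495 = 0.4788.
Equity contribution = 0.5212 × 16.9% = 8.8085%.
Remaining for debt = 11.0% − 8.8085% = 2.1915%.
Rd × (1 − 32%) × 0.4788 = 2.1915%  ⇒  Rd = 6.7312%.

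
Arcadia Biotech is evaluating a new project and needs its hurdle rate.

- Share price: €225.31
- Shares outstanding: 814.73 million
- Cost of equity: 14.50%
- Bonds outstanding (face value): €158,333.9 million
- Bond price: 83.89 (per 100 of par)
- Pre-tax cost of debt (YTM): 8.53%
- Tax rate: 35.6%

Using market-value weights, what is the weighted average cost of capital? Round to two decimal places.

10.72%

Market value of equity E = 225.31 × 814.73m = 183566.8163m. Market value of debt D = 158333.9m × 83.89/100 = 132826.30871m.
Total capital V = 183566.8163 + 132826.30871 = 316393.12501.
Equity: weight = 183566.8163/316393.12501 = 0.5802; cost = 14.5%.
Bonds outstanding: weight = 132826.30871/316393.12501 = 0.4198; after-tax cost = 8.53% × (1 − 35.6%) = 5.4933%.
WACC = 0.5802 × 14.5000% + 0.4198 × 5.4933% = 10.7189%.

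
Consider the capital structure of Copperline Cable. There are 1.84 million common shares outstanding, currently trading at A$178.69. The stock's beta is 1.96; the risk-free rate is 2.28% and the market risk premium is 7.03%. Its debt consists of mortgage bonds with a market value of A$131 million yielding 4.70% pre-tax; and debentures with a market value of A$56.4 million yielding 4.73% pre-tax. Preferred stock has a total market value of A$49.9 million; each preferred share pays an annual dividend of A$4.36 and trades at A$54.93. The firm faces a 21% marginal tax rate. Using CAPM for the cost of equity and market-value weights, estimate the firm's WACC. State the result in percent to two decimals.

Cost of equity via CAPM: Re = 2.28% + 1.96 × 7.03% = 16.0588%.
Cost of preferred: Rp = 4.36 / 54.93 = 7.9374%.
Market value of equity E = 178.69 × 1.84m = 328.7896m.
Total capital V = 328.7896 + 49.9 + 131 + 56.4 = 566.0896.
Equity: weight = 328.7896/566.0896 = 0.5808; cost = 16.0588%.
Preferred: weight = 49.9/566.0896 = 0.0881; cost = 7.9374%.
Mortgage bonds: weight = 131/566.0896 = 0.2314; after-tax cost = 4.7% × (1 − 21%) = 3.7130%.
Debentures: weight = 56.4/566.0896 = 0.0996; after-tax cost = 4.73% × (1 − 21%) = 3.7367%.
WACC = 0.5808 × 16.0588% + 0.0881 × 7.9374% + 0.2314 × 3.7130% + 0.0996 × 3.7367% = 11.2583%.

11.26%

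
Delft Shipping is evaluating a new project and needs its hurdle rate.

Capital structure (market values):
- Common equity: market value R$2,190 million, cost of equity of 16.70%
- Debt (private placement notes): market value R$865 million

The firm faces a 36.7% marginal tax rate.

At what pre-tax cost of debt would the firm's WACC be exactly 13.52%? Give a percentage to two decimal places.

8.64%

Total capital V = 2190 + 865 = 3055.
Equity weight = 2190/3055 = 0.7169.
Private placement notes weight = 865/3055 = 0.2831.
Equity contribution = 0.7169 × 16.7% = 11.9715%.
Remaining for debt = 13.52% − 11.9715% = 1.5485%.
Rd × (1 − 36.7%) × 0.2831 = 1.5485%  ⇒  Rd = 8.6397%.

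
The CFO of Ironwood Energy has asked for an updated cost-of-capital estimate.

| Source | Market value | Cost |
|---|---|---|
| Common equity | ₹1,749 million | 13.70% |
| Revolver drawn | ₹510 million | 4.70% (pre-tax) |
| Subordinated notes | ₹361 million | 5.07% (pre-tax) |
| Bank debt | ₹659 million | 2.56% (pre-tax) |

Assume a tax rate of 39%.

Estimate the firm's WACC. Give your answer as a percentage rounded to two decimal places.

8.41%

Total capital V = 1749 + 510 + 361 + 659 = 3279.
Equity: weight = 1749/3279 = 0.5334; cost = 13.7%.
Revolver drawn: weight = 510/3279 = 0.1555; after-tax cost = 4.7% × (1 − 39%) = 2.8670%.
Subordinated notes: weight = 361/3279 = 0.1101; after-tax cost = 5.07% × (1 − 39%) = 3.0927%.
Bank debt: weight = 659/3279 = 0.2010; after-tax cost = 2.56% × (1 − 39%) = 1.5616%.
WACC = 0.5334 × 13.7000% + 0.1555 × 2.8670% + 0.1101 × 3.0927% + 0.2010 × 1.5616% = 8.4078%.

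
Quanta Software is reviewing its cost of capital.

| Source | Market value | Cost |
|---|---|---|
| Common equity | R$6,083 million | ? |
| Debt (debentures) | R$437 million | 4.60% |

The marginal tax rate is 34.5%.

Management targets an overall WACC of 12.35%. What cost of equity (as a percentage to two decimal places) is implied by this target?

Total capital V = 6083 + 437 = 6520.
Equity weight = 6083/6520 = 0.9330.
Debentures weight = 437/6520 = 0.0670.
Debt contribution = 0.0670 × 4.6% × (1 − 34.5%) = 0.2019%.
Required equity contribution = 12.35% − 0.2019% = 12.1481%.
Re = 12.1481% / 0.9330 = 13.0208%.

13.02%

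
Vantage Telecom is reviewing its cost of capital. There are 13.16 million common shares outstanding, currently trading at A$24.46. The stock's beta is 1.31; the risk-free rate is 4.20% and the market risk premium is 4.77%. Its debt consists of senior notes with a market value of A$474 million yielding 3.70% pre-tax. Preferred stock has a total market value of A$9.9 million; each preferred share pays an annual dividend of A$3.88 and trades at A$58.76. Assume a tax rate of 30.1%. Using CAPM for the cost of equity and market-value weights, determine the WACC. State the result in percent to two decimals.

Cost of equity via CAPM: Re = 4.2% + 1.31 × 4.77% = 10.4487%.
Cost of preferred: Rp = 3.88 / 58.76 = 6.6031%.
Market value of equity E = 24.46 × 13.16m = 321.8936m.
Total capital V = 321.8936 + 9.9 + 474 = 805.7936.
Equity: weight = 321.8936/805.7936 = 0.3995; cost = 10.4487%.
Preferred: weight = 9.9/805.7936 = 0.0123; cost = 6.6031%.
Senior notes: weight = 474/805.7936 = 0.5882; after-tax cost = 3.7% × (1 − 30.1%) = 2.5863%.
WACC = 0.3995 × 10.4487% + 0.0123 × 6.6031% + 0.5882 × 2.5863% = 5.7765%.

5.78%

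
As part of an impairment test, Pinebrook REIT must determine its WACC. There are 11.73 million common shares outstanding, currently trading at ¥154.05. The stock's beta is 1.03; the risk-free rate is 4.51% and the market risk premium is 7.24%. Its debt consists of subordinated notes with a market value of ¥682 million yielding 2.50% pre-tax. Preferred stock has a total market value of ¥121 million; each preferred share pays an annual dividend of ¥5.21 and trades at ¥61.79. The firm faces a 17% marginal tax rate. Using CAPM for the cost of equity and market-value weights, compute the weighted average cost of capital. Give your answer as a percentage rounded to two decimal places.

9.22%

Cost of equity via CAPM: Re = 4.51% + 1.03 × 7.24% = 11.9672%.
Cost of preferred: Rp = 5.21 / 61.79 = 8.4318%.
Market value of equity E = 154.05 × 11.73m = 1807.0065m.
Total capital V = 1807.0065 + 121 + 682 = 2610.0065.
Equity: weight = 1807.0065/2610.0065 = 0.6923; cost = 11.9672%.
Preferred: weight = 121/2610.0065 = 0.0464; cost = 8.4318%.
Subordinated notes: weight = 682/2610.0065 = 0.2613; after-tax cost = 2.5% × (1 − 17%) = 2.0750%.
WACC = 0.6923 × 11.9672% + 0.0464 × 8.4318% + 0.2613 × 2.0750% = 9.2184%.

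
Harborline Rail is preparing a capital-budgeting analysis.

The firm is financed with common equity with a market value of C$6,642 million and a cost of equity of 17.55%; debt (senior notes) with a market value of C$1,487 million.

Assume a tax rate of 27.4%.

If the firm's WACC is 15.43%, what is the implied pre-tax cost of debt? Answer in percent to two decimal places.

Total capital V = 6642 + 1487 = 8129.
Equity weight = 6642/8129 = 0.8171.
Senior notes weight = 1487/8129 = 0.1829.
Equity contribution = 0.8171 × 17.55% = 14.3397%.
Remaining for debt = 15.43% − 14.3397% = 1.0903%.
Rd × (1 − 27.4%) × 0.1829 = 1.0903%  ⇒  Rd = 8.2102%.

8.21%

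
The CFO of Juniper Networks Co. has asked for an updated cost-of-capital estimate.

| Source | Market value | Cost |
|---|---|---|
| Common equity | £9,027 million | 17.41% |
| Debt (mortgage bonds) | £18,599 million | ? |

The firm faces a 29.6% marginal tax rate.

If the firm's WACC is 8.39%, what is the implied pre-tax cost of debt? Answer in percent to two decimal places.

5.70%

Total capital V = 9027 + 18599 = 27626.
Equity weight = 9027/27626 = 0.3268.
Mortgage bonds weight = 18599/27626 = 0.6732.
Equity contribution = 0.3268 × 17.41% = 5.6888%.
Remaining for debt = 8.39% − 5.6888% = 2.7012%.
Rd × (1 − 29.6%) × 0.6732 = 2.7012%  ⇒  Rd = 5.6991%.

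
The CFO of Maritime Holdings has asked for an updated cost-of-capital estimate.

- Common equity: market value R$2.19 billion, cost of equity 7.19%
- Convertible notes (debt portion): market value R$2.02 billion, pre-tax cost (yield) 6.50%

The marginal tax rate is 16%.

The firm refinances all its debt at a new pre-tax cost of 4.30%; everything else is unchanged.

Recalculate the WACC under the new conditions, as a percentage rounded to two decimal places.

5.47%

After the change:
Total capital V = 2.19 + 2.02 = 4.21.
Equity: weight = 2.19/4.21 = 0.5202; cost = 7.19%.
Convertible notes (debt portion): weight = 2.02/4.21 = 0.4798; after-tax cost = 4.3% × (1 − 16%) = 3.6120%.
WACC = 0.5202 × 7.1900% + 0.4798 × 3.6120% = 5.4732%.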